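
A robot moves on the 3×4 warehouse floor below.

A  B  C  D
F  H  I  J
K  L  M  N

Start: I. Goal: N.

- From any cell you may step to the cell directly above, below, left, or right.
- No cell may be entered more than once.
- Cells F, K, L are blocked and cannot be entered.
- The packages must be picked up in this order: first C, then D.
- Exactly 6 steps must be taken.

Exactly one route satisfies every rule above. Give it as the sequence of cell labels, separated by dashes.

The waypoints must appear in the order C, D, with no cell reused.
Route from I: left to H, up to B, 2× right (reaching D), 2× down (reaching N) — 6 moves in all.
Check: order respected (C at step 3, D at step 4); 6 moves as required.

I - H - B - C - D - J - N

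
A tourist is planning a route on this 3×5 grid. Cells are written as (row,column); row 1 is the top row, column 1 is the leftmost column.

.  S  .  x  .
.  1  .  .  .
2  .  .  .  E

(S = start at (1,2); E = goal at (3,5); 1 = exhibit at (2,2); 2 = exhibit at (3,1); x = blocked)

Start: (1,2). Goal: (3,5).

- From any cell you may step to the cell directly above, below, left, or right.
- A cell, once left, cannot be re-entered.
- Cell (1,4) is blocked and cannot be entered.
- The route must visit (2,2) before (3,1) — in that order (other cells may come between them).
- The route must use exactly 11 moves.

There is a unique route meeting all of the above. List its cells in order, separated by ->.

The waypoints must appear in the order (2,2), (3,1), with no cell reused.
Route from (1,2): right 1 to (1,3), down 1 to (2,3), left 2 to (2,1), down 1 to (3,1), right 3 to (3,4), up 1 to (2,4), right 1 to (2,5), down 1 to (3,5) — 11 moves in all.
Check: order respected (1 at step 3, 2 at step 5); 11 moves as required.

(1,2) -> (1,3) -> (2,3) -> (2,2) -> (2,1) -> (3,1) -> (3,2) -> (3,3) -> (3,4) -> (2,4) -> (2,5) -> (3,5)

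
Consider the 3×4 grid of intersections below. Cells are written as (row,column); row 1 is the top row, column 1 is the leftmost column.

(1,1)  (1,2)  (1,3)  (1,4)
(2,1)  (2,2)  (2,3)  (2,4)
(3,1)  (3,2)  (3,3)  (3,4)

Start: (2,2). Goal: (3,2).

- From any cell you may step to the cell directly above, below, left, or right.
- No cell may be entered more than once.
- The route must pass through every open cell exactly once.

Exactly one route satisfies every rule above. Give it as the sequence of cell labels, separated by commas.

(2,2), (2,3), (3,3), (3,4), (2,4), (1,4), (1,3), (1,2), (1,1), (2,1), (3,1), (3,2)

Need to visit all 12 open cells exactly once, starting at (2,2) and ending at (3,2).
Cell (3,1) has only two open neighbours ((2,1) and (3,2)), so the path must pass straight through it: one of those is the cell it's entered from and the other is where it exits.
Route from (2,2): right 1 to (2,3), down 1 to (3,3), right 1 to (3,4), up 2 to (1,4), left 3 to (1,1), down 2 to (3,1), right 1 to (3,2) — 11 moves in all.
Check: all 12 open cells covered.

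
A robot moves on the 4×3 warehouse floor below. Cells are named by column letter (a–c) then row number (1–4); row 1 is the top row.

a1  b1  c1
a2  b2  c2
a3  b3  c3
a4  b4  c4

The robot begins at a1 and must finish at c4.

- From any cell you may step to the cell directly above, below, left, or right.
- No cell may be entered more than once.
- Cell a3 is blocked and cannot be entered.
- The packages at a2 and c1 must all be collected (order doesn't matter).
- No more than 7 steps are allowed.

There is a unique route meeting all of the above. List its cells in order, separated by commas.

The budget equals the shortest possible length, so every move has to be on a shortest route through the required cells.
Route from a1: down 1 to a2, right 1 to b2, up 1 to b1, right 1 to c1, down 3 to c4 — 7 moves in all.
Check: all required cells visited; 7 ≤ 7 moves.

a1, a2, b2, b1, c1, c2, c3, c4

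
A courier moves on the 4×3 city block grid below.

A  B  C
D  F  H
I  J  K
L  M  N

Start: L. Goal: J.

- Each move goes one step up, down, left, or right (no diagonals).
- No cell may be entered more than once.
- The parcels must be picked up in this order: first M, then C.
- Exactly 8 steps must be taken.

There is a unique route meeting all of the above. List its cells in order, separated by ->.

L -> M -> N -> K -> H -> C -> B -> F -> J

The waypoints must appear in the order M, C, with no cell reused.
Route from L: 2× right (reaching N), 3× up (reaching C), left to B, 2× down (reaching J) — 8 moves in all.
Check: order respected (M at step 1, C at step 5); 8 moves as required.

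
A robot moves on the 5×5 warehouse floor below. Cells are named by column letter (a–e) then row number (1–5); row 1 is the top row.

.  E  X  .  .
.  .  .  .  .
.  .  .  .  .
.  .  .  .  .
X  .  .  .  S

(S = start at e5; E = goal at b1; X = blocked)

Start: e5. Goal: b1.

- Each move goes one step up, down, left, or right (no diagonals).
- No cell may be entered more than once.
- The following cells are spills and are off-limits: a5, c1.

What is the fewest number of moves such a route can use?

7

The Manhattan distance from e5 to b1 is |5−1| + |5−2| = 7, so at least 7 moves are needed.
A route of 7 moves achieves this: e5 → e4 → e3 → e2 → d2 → c2 → b2 → b1.
Since 7 matches the lower bound, it is optimal.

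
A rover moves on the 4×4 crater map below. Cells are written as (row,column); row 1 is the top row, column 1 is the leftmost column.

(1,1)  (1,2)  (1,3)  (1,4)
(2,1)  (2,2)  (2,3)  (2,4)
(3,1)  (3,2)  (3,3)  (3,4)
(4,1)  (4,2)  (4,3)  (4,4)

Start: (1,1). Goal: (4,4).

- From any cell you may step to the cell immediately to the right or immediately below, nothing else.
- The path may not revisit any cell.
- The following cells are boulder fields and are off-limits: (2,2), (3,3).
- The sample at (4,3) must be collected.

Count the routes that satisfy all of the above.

A right/down-only route from (1,1) to (4,4) makes exactly 3 down-moves and 3 right-moves in some order.
With no other constraints that would be C(6,3) = 20 routes.
Split at (4,3) and multiply the segment counts (each segment already excludes blocked cells): (1,1)→(4,3): 2; (4,3)→(4,4): 1; product = 2.
That gives 2 routes.

2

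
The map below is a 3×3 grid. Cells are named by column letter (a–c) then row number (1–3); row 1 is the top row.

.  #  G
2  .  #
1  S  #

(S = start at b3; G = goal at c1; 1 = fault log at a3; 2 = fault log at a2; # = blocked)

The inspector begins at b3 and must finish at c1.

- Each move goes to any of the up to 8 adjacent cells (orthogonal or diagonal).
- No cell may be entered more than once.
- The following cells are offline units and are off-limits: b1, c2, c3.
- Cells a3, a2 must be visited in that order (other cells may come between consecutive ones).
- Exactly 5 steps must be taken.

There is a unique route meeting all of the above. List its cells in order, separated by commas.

b3, a3, a2, a1, b2, c1

The waypoints must appear in the order a3, a2, with no cell reused.
Route from b3: left to a3, 2× up (reaching a1), down-right to b2, up-right to c1 — 5 moves in all.
Check: order respected (1 at step 1, 2 at step 2); 5 moves as required.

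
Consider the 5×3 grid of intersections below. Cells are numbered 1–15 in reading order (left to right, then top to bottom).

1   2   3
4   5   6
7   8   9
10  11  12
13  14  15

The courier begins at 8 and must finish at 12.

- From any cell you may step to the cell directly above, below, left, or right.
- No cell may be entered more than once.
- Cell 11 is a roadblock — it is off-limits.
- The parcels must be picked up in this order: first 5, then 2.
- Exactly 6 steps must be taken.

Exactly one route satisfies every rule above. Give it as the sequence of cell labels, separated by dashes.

8 - 5 - 2 - 3 - 6 - 9 - 12

The waypoints must appear in the order 5, 2, with no cell reused.
Route from 8: up 2 to 2, right 1 to 3, down 3 to 12 — 6 moves in all.
Check: order respected (5 at step 1, 2 at step 2); 6 moves as required.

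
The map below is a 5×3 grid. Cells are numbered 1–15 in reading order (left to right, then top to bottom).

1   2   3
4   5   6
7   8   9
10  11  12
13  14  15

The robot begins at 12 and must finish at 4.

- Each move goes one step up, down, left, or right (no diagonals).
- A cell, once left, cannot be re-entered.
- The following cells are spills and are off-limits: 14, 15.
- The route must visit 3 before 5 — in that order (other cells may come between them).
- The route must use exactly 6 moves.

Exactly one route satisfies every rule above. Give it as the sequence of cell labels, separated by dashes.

The waypoints must appear in the order 3, 5, with no cell reused.
Route from 12: 3× up (reaching 3), left to 2, down to 5, left to 4 — 6 moves in all.
Check: order respected (3 at step 3, 5 at step 5); 6 moves as required.

12 - 9 - 6 - 3 - 2 - 5 - 4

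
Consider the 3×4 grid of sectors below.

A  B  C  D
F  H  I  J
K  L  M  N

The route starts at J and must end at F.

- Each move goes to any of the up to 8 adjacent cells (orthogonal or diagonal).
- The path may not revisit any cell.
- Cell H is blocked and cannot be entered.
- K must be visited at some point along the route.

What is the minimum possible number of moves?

4

Any route passes through K somewhere between J and F. Summing Chebyshev distances along the two legs (J → K → F) gives a lower bound of 3 + 1 = 4 moves.
A route of 4 moves achieves this: J → I → L → K → F.
Since 4 matches the lower bound, it is optimal.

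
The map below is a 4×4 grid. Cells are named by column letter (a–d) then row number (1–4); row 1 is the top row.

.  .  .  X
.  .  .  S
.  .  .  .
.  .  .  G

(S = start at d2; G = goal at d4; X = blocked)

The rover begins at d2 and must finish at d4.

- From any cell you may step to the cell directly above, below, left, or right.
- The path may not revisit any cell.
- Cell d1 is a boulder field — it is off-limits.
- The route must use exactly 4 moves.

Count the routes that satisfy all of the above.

3

Need simple routes of exactly 4 moves from d2 to d4 (Manhattan distance 2, so 1 moves are spent on a detour and 1 undoing it).
Enumerating: d2 d3 c3 c4 d4 | d2 c2 c3 c4 d4 | d2 c2 c3 d3 d4.
That gives 3 routes.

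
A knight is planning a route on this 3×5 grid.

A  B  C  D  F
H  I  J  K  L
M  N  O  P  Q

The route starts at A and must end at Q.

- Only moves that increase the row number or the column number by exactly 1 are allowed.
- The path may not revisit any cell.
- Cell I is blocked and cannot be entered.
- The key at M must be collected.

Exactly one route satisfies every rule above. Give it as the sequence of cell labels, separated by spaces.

Moves only go right or down, so the column and row indices never decrease.
Route from A: down 2 to M, right 4 to Q — 6 moves in all.
Check: all required cells visited.

A H M N O P Q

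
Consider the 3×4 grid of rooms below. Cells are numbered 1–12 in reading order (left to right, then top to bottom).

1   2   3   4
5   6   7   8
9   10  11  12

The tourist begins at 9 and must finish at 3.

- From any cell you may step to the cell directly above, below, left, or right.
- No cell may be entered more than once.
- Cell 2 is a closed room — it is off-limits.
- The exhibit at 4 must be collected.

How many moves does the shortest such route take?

Any route passes through 4 somewhere between 9 and 3. Summing Manhattan distances along the two legs (9 → 4 → 3) gives a lower bound of 5 + 1 = 6 moves.
A route of 6 moves achieves this: 9 → 5 → 6 → 7 → 8 → 4 → 3.
Since 6 matches the lower bound, it is optimal.

6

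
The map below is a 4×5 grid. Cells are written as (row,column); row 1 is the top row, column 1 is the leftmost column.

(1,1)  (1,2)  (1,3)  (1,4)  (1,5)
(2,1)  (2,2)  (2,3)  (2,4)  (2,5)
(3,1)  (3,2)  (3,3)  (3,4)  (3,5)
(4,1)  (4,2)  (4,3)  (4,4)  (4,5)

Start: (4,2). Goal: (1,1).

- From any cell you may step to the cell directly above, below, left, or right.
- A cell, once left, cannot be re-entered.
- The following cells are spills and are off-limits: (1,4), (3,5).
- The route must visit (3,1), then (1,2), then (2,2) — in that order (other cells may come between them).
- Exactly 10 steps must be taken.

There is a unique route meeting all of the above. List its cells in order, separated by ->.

(4,2) -> (4,1) -> (3,1) -> (3,2) -> (3,3) -> (2,3) -> (1,3) -> (1,2) -> (2,2) -> (2,1) -> (1,1)

The waypoints must appear in the order (3,1), (1,2), (2,2), with no cell reused.
Route from (4,2): left to (4,1), up to (3,1), 2× right (reaching (3,3)), 2× up (reaching (1,3)), left to (1,2), down to (2,2), left to (2,1), up to (1,1) — 10 moves in all.
Check: order respected ((3,1) at step 2, (1,2) at step 7, (2,2) at step 8); 10 moves as required.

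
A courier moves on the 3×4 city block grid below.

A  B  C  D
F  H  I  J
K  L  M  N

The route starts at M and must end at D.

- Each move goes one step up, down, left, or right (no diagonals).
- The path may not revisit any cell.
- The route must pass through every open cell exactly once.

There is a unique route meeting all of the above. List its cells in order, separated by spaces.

M N J I H L K F A B C D

Need to visit all 12 open cells exactly once, starting at M and ending at D.
Cell N has only two open neighbours (J and M), so the path must pass straight through it: one of those is the cell it's entered from and the other is where it exits.
Route from M: right 1 to N, up 1 to J, left 2 to H, down 1 to L, left 1 to K, up 2 to A, right 3 to D — 11 moves in all.
Check: all 12 open cells covered.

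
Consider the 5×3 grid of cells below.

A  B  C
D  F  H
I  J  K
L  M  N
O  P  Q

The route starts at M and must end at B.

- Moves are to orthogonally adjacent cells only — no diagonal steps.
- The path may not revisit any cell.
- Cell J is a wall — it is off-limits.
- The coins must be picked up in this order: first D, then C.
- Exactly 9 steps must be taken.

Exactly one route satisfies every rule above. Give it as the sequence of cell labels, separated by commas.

M, P, O, L, I, D, F, H, C, B

The waypoints must appear in the order D, C, with no cell reused.
Route from M: down 1 to P, left 1 to O, up 3 to D, right 2 to H, up 1 to C, left 1 to B — 9 moves in all.
Check: order respected (D at step 5, C at step 8); 9 moves as required.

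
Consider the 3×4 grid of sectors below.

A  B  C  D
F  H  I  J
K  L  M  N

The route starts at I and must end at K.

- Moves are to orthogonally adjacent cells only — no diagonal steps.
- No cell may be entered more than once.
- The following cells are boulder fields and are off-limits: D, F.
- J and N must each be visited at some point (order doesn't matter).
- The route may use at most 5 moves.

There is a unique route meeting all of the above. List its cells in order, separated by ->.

Any route must reach J and N and still end at K within 5 moves, so the order of the required stops is forced.
Route from I: right to J, down to N, 3× left (reaching K) — 5 moves in all.
Check: all required cells visited; 5 ≤ 5 moves.

I -> J -> N -> M -> L -> K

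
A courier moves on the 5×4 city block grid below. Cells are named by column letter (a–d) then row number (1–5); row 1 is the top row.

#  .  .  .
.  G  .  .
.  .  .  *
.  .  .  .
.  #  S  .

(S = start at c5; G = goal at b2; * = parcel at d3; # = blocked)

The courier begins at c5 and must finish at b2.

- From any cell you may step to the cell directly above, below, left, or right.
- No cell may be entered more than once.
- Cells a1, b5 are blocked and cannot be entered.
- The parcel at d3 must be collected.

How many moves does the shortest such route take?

Any route passes through d3 somewhere between c5 and b2. Summing Manhattan distances along the two legs (c5 → d3 → b2) gives a lower bound of 3 + 3 = 6 moves.
A route of 6 moves achieves this: c5 → c4 → c3 → d3 → d2 → c2 → b2.
Since 6 matches the lower bound, it is optimal.

6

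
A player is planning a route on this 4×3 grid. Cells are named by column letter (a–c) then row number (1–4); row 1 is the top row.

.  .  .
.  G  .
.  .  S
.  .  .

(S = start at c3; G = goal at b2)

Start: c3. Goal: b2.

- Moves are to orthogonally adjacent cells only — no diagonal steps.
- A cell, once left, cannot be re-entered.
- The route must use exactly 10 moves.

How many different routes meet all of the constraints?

Need simple routes of exactly 10 moves from c3 to b2 (Manhattan distance 2, so 4 moves are spent on a detour and 4 undoing it).
Enumerating: c3 c2 c1 b1 a1 a2 a3 a4 b4 b3 b2 | c3 c4 b4 b3 a3 a2 a1 b1 c1 c2 b2 | c3 c4 b4 a4 a3 a2 a1 b1 c1 c2 b2 | c3 b3 b4 a4 a3 a2 a1 b1 c1 c2 b2.
That gives 4 routes.

4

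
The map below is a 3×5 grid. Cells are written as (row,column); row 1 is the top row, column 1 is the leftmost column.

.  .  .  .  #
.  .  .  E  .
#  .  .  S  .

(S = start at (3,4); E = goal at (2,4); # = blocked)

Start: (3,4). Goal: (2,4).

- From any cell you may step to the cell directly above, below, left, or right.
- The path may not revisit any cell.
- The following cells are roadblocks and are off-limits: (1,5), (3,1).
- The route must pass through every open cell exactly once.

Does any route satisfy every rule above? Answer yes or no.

no

Colour the cells like a checkerboard: each orthogonal step flips colour, so a Hamiltonian route alternates colours. Here there are 6 cells of one colour and 7 of the other, with start on the opposite colour to the goal — the counts and endpoints can't be arranged into an alternating sequence of length 13, so no Hamiltonian route exists.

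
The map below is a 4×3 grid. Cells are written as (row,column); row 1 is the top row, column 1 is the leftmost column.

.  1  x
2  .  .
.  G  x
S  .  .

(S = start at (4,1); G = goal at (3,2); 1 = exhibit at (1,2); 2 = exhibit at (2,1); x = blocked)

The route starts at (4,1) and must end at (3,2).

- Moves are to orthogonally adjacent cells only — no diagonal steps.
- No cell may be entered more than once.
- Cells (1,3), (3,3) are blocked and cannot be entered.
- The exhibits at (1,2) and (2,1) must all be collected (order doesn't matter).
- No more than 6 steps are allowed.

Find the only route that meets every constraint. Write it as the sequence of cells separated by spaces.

The budget equals the shortest possible length, so every move has to be on a shortest route through the required cells.
Route from (4,1): up 3 to (1,1), right 1 to (1,2), down 2 to (3,2) — 6 moves in all.
Check: all required cells visited; 6 ≤ 6 moves.

(4,1) (3,1) (2,1) (1,1) (1,2) (2,2) (3,2)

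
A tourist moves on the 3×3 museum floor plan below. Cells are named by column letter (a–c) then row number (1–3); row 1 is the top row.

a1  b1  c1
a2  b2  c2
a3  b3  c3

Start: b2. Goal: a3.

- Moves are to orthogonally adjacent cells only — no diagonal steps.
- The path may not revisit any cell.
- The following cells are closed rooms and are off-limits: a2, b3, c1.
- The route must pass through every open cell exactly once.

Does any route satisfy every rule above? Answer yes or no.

no

Cell a1 has only one open neighbour but is neither the start nor the goal, so a Hamiltonian route would have to both enter and leave it through the same neighbour — impossible without revisiting.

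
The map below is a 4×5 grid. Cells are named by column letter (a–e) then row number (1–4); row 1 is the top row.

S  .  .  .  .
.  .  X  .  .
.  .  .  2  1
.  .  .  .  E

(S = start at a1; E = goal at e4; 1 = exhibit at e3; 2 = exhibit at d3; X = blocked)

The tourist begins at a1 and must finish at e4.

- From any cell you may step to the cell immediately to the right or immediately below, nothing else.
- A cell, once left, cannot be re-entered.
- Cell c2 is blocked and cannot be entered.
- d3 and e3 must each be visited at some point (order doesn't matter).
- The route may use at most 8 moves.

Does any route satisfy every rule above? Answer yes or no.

One route that works: a1 → a2 → a3 → b3 → c3 → d3 → e3 → e4.

yes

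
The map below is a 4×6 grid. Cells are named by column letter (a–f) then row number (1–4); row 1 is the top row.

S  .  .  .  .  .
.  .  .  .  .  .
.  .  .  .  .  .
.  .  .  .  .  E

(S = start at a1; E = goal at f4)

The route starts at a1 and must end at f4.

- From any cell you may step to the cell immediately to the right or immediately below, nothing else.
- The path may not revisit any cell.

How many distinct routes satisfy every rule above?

56

A right/down-only route from a1 to f4 makes exactly 3 down-moves and 5 right-moves in some order.
With no other constraints that would be C(8,3) = 56 routes.
That gives 56 routes.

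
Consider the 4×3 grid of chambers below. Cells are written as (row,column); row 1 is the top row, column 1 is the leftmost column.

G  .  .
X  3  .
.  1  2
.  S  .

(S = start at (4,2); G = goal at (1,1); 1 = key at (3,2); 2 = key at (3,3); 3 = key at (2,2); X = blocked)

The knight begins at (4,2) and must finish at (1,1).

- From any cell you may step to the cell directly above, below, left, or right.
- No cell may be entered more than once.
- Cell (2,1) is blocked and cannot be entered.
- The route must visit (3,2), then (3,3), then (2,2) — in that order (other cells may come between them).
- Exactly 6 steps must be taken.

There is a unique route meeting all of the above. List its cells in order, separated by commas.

The waypoints must appear in the order (3,2), (3,3), (2,2), with no cell reused.
Route from (4,2): up to (3,2), right to (3,3), up to (2,3), left to (2,2), up to (1,2), left to (1,1) — 6 moves in all.
Check: order respected (1 at step 1, 2 at step 2, 3 at step 4); 6 moves as required.

(4,2), (3,2), (3,3), (2,3), (2,2), (1,2), (1,1)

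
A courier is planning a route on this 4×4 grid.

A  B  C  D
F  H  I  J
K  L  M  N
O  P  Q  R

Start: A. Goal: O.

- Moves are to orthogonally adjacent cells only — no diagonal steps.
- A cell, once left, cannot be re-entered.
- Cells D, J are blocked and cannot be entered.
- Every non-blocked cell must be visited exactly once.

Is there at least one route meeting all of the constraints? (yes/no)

One route that works: A → F → K → L → H → B → C → I → M → N → R → Q → P → O.

yes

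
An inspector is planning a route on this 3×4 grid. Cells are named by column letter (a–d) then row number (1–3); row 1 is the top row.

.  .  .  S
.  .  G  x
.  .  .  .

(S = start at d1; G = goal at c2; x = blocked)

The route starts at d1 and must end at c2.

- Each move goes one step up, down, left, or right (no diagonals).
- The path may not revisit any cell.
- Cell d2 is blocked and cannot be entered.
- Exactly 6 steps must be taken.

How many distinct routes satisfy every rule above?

Need simple routes of exactly 6 moves from d1 to c2 (Manhattan distance 2, so 2 moves are spent on a detour and 2 undoing it).
Enumerating: d1 c1 b1 b2 b3 c3 c2 | d1 c1 b1 a1 a2 b2 c2.
That gives 2 routes.

2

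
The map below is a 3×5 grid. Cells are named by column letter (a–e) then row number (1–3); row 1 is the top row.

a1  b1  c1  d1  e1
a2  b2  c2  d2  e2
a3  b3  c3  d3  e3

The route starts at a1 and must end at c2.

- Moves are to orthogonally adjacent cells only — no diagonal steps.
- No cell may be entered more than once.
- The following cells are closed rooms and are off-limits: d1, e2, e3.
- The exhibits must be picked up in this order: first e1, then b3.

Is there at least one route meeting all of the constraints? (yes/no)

no

The blocked cells wall e1 off from a1 completely — no sequence of moves reaches it at all, so no route can satisfy the rules.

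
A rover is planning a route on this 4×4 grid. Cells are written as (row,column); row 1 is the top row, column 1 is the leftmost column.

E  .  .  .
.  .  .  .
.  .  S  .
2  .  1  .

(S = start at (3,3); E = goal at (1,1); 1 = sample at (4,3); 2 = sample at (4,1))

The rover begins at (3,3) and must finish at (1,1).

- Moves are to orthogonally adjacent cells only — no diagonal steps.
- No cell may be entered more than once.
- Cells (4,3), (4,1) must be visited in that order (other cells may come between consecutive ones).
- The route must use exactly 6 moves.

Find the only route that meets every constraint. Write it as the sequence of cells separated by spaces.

The waypoints must appear in the order (4,3), (4,1), with no cell reused.
Route from (3,3): down to (4,3), 2× left (reaching (4,1)), 3× up (reaching (1,1)) — 6 moves in all.
Check: order respected (1 at step 1, 2 at step 3); 6 moves as required.

(3,3) (4,3) (4,2) (4,1) (3,1) (2,1) (1,1)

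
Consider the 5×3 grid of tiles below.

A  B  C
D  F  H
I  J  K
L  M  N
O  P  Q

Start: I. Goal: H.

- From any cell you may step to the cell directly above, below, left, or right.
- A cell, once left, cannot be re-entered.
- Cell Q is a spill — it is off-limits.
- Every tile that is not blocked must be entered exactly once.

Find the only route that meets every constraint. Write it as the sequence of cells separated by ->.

I -> L -> O -> P -> M -> N -> K -> J -> F -> D -> A -> B -> C -> H

Need to visit all 14 open cells exactly once, starting at I and ending at H.
Route from I: down 2 to O, right 1 to P, up 1 to M, right 1 to N, up 1 to K, left 1 to J, up 1 to F, left 1 to D, up 1 to A, right 2 to C, down 1 to H — 13 moves in all.
Check: all 14 open cells covered.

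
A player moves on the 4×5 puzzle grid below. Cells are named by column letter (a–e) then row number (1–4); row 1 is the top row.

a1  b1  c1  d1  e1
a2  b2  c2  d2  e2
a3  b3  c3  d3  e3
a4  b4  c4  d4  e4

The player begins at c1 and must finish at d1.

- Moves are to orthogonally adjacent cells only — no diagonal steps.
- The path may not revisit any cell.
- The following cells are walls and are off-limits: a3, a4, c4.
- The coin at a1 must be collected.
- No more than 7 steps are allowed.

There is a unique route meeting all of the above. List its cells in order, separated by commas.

The 7-move cap with required stops at a1 leaves no slack for detours.
Route from c1: left 2 to a1, down 1 to a2, right 3 to d2, up 1 to d1 — 7 moves in all.
Check: all required cells visited; 7 ≤ 7 moves.

c1, b1, a1, a2, b2, c2, d2, d1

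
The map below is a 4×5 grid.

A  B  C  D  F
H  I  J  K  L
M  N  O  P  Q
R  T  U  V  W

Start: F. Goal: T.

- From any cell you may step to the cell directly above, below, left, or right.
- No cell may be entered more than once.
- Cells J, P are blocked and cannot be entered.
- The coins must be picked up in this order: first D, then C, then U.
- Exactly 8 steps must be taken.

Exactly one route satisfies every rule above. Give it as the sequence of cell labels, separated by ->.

The waypoints must appear in the order D, C, U, with no cell reused.
Route from F: left 3 to B, down 2 to N, right 1 to O, down 1 to U, left 1 to T — 8 moves in all.
Check: order respected (D at step 1, C at step 2, U at step 7); 8 moves as required.

F -> D -> C -> B -> I -> N -> O -> U -> T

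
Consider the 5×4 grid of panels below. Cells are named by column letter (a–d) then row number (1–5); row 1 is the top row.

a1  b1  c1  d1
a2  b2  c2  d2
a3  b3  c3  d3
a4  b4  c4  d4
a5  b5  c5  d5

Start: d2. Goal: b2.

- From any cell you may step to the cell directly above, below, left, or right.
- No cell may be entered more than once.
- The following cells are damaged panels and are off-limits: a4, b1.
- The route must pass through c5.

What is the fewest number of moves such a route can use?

Any route passes through c5 somewhere between d2 and b2. Summing Manhattan distances along the two legs (d2 → c5 → b2) gives a lower bound of 4 + 4 = 8 moves.
A route of 8 moves achieves this: d2 → d3 → d4 → d5 → c5 → c4 → c3 → c2 → b2.
Since 8 matches the lower bound, it is optimal.

8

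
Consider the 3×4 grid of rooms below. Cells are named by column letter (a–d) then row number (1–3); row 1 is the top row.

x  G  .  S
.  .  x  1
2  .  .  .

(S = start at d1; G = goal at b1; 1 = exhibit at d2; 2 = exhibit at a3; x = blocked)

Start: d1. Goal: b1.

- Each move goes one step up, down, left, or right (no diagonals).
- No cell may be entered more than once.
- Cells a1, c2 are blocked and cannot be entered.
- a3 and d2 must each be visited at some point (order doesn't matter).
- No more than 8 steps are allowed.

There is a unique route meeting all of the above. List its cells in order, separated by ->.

d1 -> d2 -> d3 -> c3 -> b3 -> a3 -> a2 -> b2 -> b1

Any route must reach a3 and d2 and still end at b1 within 8 moves, so the order of the required stops is forced.
Route from d1: 2× down (reaching d3), 3× left (reaching a3), up to a2, right to b2, up to b1 — 8 moves in all.
Check: all required cells visited; 8 ≤ 8 moves.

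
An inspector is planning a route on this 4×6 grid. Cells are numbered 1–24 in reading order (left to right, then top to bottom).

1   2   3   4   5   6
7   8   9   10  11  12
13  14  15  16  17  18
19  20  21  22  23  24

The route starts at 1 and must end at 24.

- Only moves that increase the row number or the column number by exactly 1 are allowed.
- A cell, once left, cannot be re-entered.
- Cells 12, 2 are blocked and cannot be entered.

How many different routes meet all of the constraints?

A right/down-only route from 1 to 24 makes exactly 3 down-moves and 5 right-moves in some order.
With no other constraints that would be C(8,3) = 56 routes.
Subtract routes through each blocked cell (inclusion–exclusion for overlaps): − through 2: 35 − through 12: 6 + through 2&12: 5 → 20.
That gives 20 routes.

20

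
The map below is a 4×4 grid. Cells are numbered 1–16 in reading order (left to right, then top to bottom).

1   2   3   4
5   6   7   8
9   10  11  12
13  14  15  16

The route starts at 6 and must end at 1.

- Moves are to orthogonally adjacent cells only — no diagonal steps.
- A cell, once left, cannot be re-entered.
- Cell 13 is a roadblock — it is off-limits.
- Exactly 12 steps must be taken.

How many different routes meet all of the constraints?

21

Need simple routes of exactly 12 moves from 6 to 1 (Manhattan distance 2, so 5 moves are spent on a detour and 5 undoing it).
Branch systematically from the start, pruning whenever the remaining move budget drops below the Manhattan distance to 1 or differs from it in parity. Grouping the completions by first move — via 2: 8; via 10: 1; via 5: 8; via 7: 4 — and summing: 8 + 1 + 8 + 4 = 21.
That gives 21 routes.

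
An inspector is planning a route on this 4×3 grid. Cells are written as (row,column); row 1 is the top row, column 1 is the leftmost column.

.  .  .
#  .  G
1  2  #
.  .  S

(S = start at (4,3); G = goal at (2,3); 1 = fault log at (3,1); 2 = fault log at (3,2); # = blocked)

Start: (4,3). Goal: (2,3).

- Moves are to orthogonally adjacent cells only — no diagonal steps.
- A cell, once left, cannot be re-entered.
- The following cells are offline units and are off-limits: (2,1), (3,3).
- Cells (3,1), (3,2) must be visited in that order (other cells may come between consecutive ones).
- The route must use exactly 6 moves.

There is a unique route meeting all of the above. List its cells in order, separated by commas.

The waypoints must appear in the order (3,1), (3,2), with no cell reused.
Route from (4,3): left 2 to (4,1), up 1 to (3,1), right 1 to (3,2), up 1 to (2,2), right 1 to (2,3) — 6 moves in all.
Check: order respected (1 at step 3, 2 at step 4); 6 moves as required.

(4,3), (4,2), (4,1), (3,1), (3,2), (2,2), (2,3)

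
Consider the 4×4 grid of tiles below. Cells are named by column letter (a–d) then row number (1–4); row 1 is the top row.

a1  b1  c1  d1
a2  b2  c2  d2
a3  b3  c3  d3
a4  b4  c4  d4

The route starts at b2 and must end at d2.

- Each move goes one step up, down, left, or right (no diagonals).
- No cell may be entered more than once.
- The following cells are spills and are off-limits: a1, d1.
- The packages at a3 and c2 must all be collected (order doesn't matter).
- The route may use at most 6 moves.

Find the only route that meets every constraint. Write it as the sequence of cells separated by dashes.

b2 - a2 - a3 - b3 - c3 - c2 - d2

Any route must reach a3 and c2 and still end at d2 within 6 moves, so the order of the required stops is forced.
Route from b2: left to a2, down to a3, 2× right (reaching c3), up to c2, right to d2 — 6 moves in all.
Check: all required cells visited; 6 ≤ 6 moves.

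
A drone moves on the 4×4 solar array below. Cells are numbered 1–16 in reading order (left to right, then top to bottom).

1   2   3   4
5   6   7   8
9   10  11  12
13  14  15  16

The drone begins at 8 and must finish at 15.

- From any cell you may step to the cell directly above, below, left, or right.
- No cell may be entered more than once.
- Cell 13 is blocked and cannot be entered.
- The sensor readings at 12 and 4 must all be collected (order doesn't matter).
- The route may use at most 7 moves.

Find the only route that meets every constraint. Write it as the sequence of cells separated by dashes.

8 - 4 - 3 - 7 - 11 - 12 - 16 - 15

The 7-move cap with required stops at 12, 4 leaves no slack for detours.
Route from 8: up 1 to 4, left 1 to 3, down 2 to 11, right 1 to 12, down 1 to 16, left 1 to 15 — 7 moves in all.
Check: all required cells visited; 7 ≤ 7 moves.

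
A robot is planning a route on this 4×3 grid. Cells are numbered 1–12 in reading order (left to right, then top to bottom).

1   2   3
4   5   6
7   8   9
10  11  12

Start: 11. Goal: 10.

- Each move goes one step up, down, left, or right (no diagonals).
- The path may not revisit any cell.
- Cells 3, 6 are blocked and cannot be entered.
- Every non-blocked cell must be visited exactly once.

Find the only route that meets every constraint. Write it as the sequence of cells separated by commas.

Need to visit all 10 open cells exactly once, starting at 11 and ending at 10.
Route from 11: right to 12, up to 9, left to 8, 2× up (reaching 2), left to 1, 3× down (reaching 10) — 9 moves in all.
Check: all 10 open cells covered.

11, 12, 9, 8, 5, 2, 1, 4, 7, 10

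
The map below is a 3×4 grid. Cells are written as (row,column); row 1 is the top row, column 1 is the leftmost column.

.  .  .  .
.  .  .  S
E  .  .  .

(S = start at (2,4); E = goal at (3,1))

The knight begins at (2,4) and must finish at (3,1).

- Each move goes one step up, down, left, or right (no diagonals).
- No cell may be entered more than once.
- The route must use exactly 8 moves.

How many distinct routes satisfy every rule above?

Need simple routes of exactly 8 moves from (2,4) to (3,1) (Manhattan distance 4, so 2 moves are spent on a detour and 2 undoing it).
Branch systematically from the start, pruning whenever the remaining move budget drops below the Manhattan distance to (3,1) or differs from it in parity. Grouping the completions by first move — via (1,4): 4; via (3,4): 5; via (2,3): 2 — and summing: 4 + 5 + 2 = 11.
That gives 11 routes.

11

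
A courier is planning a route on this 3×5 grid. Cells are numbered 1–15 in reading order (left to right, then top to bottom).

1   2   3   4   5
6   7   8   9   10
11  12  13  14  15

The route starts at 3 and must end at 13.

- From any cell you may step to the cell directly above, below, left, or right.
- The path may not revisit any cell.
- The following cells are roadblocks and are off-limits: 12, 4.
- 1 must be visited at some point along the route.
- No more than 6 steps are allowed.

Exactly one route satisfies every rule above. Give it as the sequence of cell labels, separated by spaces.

The 6-move cap with required stops at 1 leaves no slack for detours.
Route from 3: left 2 to 1, down 1 to 6, right 2 to 8, down 1 to 13 — 6 moves in all.
Check: all required cells visited; 6 ≤ 6 moves.

3 2 1 6 7 8 13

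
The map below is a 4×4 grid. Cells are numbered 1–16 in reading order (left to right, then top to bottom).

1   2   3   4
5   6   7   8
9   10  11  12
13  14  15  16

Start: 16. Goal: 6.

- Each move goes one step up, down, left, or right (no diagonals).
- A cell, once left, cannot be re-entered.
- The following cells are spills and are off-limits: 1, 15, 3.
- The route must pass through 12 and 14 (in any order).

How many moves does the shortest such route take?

8

Any route passes through 12 and 14 in some order between 16 and 6. Summing Manhattan distances along each leg and taking the cheapest ordering (16 → 12 → 14 → 6) gives a lower bound of 1 + 3 + 2 = 6 moves.
The shortest route satisfying every rule uses 8 moves: 16 → 12 → 11 → 10 → 14 → 13 → 9 → 5 → 6.
The bound of 6 isn't tight here; checking systematically, no route of length 6 through 7 satisfies every constraint, so 8 is the minimum.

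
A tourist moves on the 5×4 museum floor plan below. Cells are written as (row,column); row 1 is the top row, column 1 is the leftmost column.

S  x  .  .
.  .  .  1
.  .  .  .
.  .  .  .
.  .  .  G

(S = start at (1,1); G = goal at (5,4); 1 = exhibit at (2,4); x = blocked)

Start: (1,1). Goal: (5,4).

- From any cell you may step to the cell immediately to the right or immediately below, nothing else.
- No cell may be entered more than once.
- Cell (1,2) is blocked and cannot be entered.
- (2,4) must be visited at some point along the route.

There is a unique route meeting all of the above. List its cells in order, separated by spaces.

(1,1) (2,1) (2,2) (2,3) (2,4) (3,4) (4,4) (5,4)

Moves only go right or down, so the column and row indices never decrease.
Route from (1,1): down 1 to (2,1), right 3 to (2,4), down 3 to (5,4) — 7 moves in all.
Check: all required cells visited.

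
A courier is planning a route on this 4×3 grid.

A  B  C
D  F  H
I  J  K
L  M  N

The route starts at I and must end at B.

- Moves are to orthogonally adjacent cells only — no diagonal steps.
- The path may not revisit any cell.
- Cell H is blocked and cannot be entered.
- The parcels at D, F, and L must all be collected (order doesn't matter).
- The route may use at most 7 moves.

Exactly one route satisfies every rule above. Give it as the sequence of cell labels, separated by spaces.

The 7-move cap with required stops at D, F, L leaves no slack for detours.
Route from I: down to L, right to M, 2× up (reaching F), left to D, up to A, right to B — 7 moves in all.
Check: all required cells visited; 7 ≤ 7 moves.

I L M J F D A B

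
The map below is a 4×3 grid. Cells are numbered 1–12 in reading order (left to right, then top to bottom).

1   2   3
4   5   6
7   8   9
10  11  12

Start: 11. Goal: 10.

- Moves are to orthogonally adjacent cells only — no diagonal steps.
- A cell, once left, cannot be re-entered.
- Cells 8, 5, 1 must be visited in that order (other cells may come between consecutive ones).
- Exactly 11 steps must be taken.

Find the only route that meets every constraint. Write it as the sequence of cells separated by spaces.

The waypoints must appear in the order 8, 5, 1, with no cell reused.
Route from 11: right 1 to 12, up 1 to 9, left 1 to 8, up 1 to 5, right 1 to 6, up 1 to 3, left 2 to 1, down 3 to 10 — 11 moves in all.
Check: order respected (8 at step 3, 5 at step 4, 1 at step 8); 11 moves as required.

11 12 9 8 5 6 3 2 1 4 7 10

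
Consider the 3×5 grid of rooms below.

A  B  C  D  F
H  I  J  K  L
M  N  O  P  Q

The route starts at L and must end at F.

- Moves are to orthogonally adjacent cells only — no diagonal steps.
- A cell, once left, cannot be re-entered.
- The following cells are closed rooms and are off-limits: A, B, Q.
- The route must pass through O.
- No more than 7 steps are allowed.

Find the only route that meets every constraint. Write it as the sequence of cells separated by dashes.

L - K - P - O - J - C - D - F

Any route must reach O and still end at F within 7 moves, so the order of the required stops is forced.
Route from L: left 1 to K, down 1 to P, left 1 to O, up 2 to C, right 2 to F — 7 moves in all.
Check: all required cells visited; 7 ≤ 7 moves.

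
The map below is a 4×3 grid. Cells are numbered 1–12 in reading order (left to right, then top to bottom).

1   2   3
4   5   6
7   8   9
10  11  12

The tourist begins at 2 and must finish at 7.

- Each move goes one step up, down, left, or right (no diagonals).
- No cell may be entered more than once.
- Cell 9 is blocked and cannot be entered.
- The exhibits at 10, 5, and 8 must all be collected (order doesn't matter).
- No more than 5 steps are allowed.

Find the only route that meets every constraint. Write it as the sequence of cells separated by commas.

2, 5, 8, 11, 10, 7

Any route must reach 10, 5, and 8 and still end at 7 within 5 moves, so the order of the required stops is forced.
Route from 2: down 3 to 11, left 1 to 10, up 1 to 7 — 5 moves in all.
Check: all required cells visited; 5 ≤ 5 moves.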